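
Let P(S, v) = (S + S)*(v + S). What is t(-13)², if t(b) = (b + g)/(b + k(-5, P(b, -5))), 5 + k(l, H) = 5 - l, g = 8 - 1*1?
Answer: 9/16 ≈ 0.56250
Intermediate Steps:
P(S, v) = 2*S*(S + v) (P(S, v) = (2*S)*(S + v) = 2*S*(S + v))
g = 7 (g = 8 - 1 = 7)
k(l, H) = -l (k(l, H) = -5 + (5 - l) = -l)
t(b) = (7 + b)/(5 + b) (t(b) = (b + 7)/(b - 1*(-5)) = (7 + b)/(b + 5) = (7 + b)/(5 + b))
t(-13)² = ((7 - 13)/(5 - 13))² = (-6/(-8))² = (-⅛*(-6))² = (¾)² = 9/16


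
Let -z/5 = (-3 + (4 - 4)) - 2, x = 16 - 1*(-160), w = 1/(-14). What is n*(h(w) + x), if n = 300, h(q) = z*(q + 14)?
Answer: 1100850/7 ≈ 1.5726e+5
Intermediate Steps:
w = -1/14 ≈ -0.071429
x = 176 (x = 16 + 160 = 176)
z = 25 (z = -5*((-3 + (4 - 4)) - 2) = -5*((-3 + 0) - 2) = -5*(-3 - 2) = -5*(-5) = 25)
h(q) = 350 + 25*q (h(q) = 25*(q + 14) = 25*(14 + q) = 350 + 25*q)
n*(h(w) + x) = 300*((350 + 25*(-1/14)) + 176) = 300*((350 - 25/14) + 176) = 300*(4875/14 + 176) = 300*(7339/14) = 1100850/7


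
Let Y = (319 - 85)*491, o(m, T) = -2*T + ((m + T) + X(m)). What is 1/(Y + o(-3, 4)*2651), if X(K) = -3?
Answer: 1/88384 ≈ 1.1314e-5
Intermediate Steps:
o(m, T) = -3 + m - T (o(m, T) = -2*T + ((m + T) - 3) = -2*T + ((T + m) - 3) = -2*T + (-3 + T + m) = -3 + m - T)
Y = 114894 (Y = 234*491 = 114894)
1/(Y + o(-3, 4)*2651) = 1/(114894 + (-3 - 3 - 1*4)*2651) = 1/(114894 + (-3 - 3 - 4)*2651) = 1/(114894 - 10*2651) = 1/(114894 - 26510) = 1/88384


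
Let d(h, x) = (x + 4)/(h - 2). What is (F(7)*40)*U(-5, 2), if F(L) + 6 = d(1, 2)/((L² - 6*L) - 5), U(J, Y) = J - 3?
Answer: 2880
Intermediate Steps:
U(J, Y) = -3 + J
d(h, x) = (4 + x)/(-2 + h)
F(L) = -6 - 6/(-5 + L² - 6*L) (F(L) = -6 + ((4 + 2)/(-2 + 1))/((L² - 6*L) - 5) = -6 + (6/(-1))/(-5 + L² - 6*L) = -6 + (-1*6)/(-5 + L² - 6*L) = -6 - 6/(-5 + L² - 6*L))
(F(7)*40)*U(-5, 2) = ((6*(-4 + 7² - 6*7)/(5 - 1*7² + 6*7))*40)*(-3 - 5) = ((6*(-4 + 49 - 42)/(5 - 1*49 + 42))*40)*(-8) = ((6*3/(5 - 49 + 42))*40)*(-8) = ((6*3/(-2))*40)*(-8) = ((6*(-½)*3)*40)*(-8) = -9*40*(-8) = -360*(-8) = 2880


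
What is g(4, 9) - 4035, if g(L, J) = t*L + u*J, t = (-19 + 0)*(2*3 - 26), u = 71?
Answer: -1876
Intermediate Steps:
t = 380 (t = -19*(6 - 26) = -19*(-20) = 380)
g(L, J) = 71*J + 380*L (g(L, J) = 380*L + 71*J = 71*J + 380*L)
g(4, 9) - 4035 = (71*9 + 380*4) - 4035 = (639 + 1520) - 4035 = 2159 - 4035 = -1876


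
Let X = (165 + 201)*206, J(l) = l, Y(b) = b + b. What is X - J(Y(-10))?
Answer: 75416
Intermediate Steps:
Y(b) = 2*b
X = 75396 (X = 366*206 = 75396)
X - J(Y(-10)) = 75396 - 2*(-10) = 75396 - 1*(-20) = 75396 + 20 = 75416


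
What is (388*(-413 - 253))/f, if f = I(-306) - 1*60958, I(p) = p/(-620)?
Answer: 80106480/18896827 ≈ 4.2392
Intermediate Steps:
I(p) = -p/620 (I(p) = p*(-1/620) = -p/620)
f = -18896827/310 (f = -1/620*(-306) - 1*60958 = 153/310 - 60958 = -18896827/310 ≈ -60958.)
(388*(-413 - 253))/f = (388*(-413 - 253))/(-18896827/310) = (388*(-666))*(-310/18896827) = -258408*(-310/18896827) = 80106480/18896827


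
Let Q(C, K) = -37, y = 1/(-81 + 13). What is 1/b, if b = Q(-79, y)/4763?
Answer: -4763/37 ≈ -128.73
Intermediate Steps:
y = -1/68 (y = 1/(-68) = -1/68 ≈ -0.014706)
b = -37/4763 ≈ -0.0077682
1/b = 1/(-37/4763) = -4763/37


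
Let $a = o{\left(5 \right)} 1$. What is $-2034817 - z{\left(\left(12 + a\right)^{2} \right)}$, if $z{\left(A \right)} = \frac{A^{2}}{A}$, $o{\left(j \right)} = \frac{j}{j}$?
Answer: $-2034986$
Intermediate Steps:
$o{\left(j \right)} = 1$
$a = 1$ ($a = 1 \cdot 1 = 1$)
$z{\left(A \right)} = A$
$-2034817 - z{\left(\left(12 + a\right)^{2} \right)} = -2034817 - \left(12 + 1\right)^{2} = -2034817 - 13^{2} = -2034817 - 169 = -2034986$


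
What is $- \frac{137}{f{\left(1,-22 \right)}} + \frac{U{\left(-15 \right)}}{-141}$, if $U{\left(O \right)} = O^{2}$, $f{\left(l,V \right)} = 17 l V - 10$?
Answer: $- \frac{22361}{18048} \approx -1.239$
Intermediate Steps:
$f{\left(l,V \right)} = -10 + 17 V l$ ($f{\left(l,V \right)} = 17 V l - 10 = -10 + 17 V l$)
$- \frac{137}{f{\left(1,-22 \right)}} + \frac{U{\left(-15 \right)}}{-141} = - \frac{137}{-10 + 17 \left(-22\right) 1} + \frac{\left(-15\right)^{2}}{-141} = - \frac{137}{-10 - 374} + 225 \left(- \frac{1}{141}\right) = - \frac{137}{-384} - \frac{75}{47} = \left(-137\right) \left(- \frac{1}{384}\right) - \frac{75}{47} = \frac{137}{384} - \frac{75}{47} = - \frac{22361}{18048}$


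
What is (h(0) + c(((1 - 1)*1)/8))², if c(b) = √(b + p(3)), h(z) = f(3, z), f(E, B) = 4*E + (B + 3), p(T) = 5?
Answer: (15 + √5)² ≈ 297.08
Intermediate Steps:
f(E, B) = 3 + B + 4*E (f(E, B) = 4*E + (3 + B) = 3 + B + 4*E)
h(z) = 15 + z (h(z) = 3 + z + 4*3 = 3 + z + 12 = 15 + z)
c(b) = √(5 + b) (c(b) = √(b + 5) = √(5 + b))
(h(0) + c(((1 - 1)*1)/8))² = ((15 + 0) + √(5 + ((1 - 1)*1)/8))² = (15 + √(5 + (0*1)*(⅛)))² = (15 + √(5 + 0*(⅛)))² = (15 + √(5 + 0))² = (15 + √5)²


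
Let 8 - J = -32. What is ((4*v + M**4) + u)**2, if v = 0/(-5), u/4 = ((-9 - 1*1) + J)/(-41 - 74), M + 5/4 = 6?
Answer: 8947510755121/34668544 ≈ 2.5809e+5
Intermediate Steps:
J = 40 (J = 8 - 1*(-32) = 8 + 32 = 40)
M = 19/4 (M = -5/4 + 6 = 19/4 ≈ 4.7500)
u = -24/23 (u = 4*(((-9 - 1*1) + 40)/(-41 - 74)) = 4*(((-9 - 1) + 40)/(-115)) = 4*((-10 + 40)*(-1/115)) = 4*(30*(-1/115)) = 4*(-6/23) = -24/23 ≈ -1.0435)
v = 0 (v = 0*(-1/5) = 0)
((4*v + M**4) + u)**2 = ((4*0 + (19/4)**4) - 24/23)**2 = ((0 + 130321/256) - 24/23)**2 = (130321/256 - 24/23)**2 = (2991239/5888)**2 = 8947510755121/34668544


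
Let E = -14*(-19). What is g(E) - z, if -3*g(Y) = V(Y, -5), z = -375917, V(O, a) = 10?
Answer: 1127741/3 ≈ 3.7591e+5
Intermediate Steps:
E = 266
g(Y) = -10/3 (g(Y) = -1/3*10 = -10/3)
g(E) - z = -10/3 - 1*(-375917) = -10/3 + 375917 = 1127741/3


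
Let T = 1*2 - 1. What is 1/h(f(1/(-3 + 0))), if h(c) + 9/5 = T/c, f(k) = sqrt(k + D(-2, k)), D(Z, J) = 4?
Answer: -165/272 - 25*sqrt(33)/816 ≈ -0.78262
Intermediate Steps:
T = 1 (T = 2 - 1 = 1)
f(k) = sqrt(4 + k) (f(k) = sqrt(k + 4) = sqrt(4 + k))
h(c) = -9/5 + 1/c
1/h(f(1/(-3 + 0))) = 1/(-9/5 + 1/(sqrt(4 + 1/(-3 + 0)))) = 1/(-9/5 + 1/(sqrt(4 + 1/(-3)))) = 1/(-9/5 + 1/(sqrt(4 - 1/3))) = 1/(-9/5 + 1/(sqrt(11/3))) = 1/(-9/5 + 1/(sqrt(33)/3)) = 1/(-9/5 + sqrt(33)/11)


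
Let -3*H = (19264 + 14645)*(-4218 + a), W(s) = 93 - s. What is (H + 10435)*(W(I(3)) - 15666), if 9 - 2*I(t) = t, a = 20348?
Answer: 2839613131080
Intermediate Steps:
I(t) = 9/2 - t/2
H = -182317390 (H = -(19264 + 14645)*(-4218 + 20348)/3 = -11303*16130 = -1/3*546952170 = -182317390)
(H + 10435)*(W(I(3)) - 15666) = (-182317390 + 10435)*((93 - (9/2 - 1/2*3)) - 15666) = -182306955*((93 - (9/2 - 3/2)) - 15666) = -182306955*((93 - 1*3) - 15666) = -182306955*((93 - 3) - 15666) = -182306955*(90 - 15666) = -182306955*(-15576) = 2839613131080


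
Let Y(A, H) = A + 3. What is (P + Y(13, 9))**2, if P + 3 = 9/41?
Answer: 293764/1681 ≈ 174.76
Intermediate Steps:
Y(A, H) = 3 + A
P = -114/41 (P = -3 + 9/41 = -114/41 ≈ -2.7805)
(P + Y(13, 9))**2 = (-114/41 + (3 + 13))**2 = (-114/41 + 16)**2 = (542/41)**2 = 293764/1681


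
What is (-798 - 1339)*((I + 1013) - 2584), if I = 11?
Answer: 3333720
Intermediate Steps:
(-798 - 1339)*((I + 1013) - 2584) = (-798 - 1339)*((11 + 1013) - 2584) = -2137*(1024 - 2584) = -2137*(-1560) = 3333720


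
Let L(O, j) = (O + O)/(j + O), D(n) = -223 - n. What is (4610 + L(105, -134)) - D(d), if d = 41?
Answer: 141136/29 ≈ 4866.8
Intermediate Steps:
L(O, j) = 2*O/(O + j) (L(O, j) = (2*O)/(O + j) = 2*O/(O + j))
(4610 + L(105, -134)) - D(d) = (4610 + 2*105/(105 - 134)) - (-223 - 1*41) = (4610 + 2*105/(-29)) - (-223 - 41) = (4610 + 2*105*(-1/29)) - 1*(-264) = (4610 - 210/29) + 264 = 133480/29 + 264 = 141136/29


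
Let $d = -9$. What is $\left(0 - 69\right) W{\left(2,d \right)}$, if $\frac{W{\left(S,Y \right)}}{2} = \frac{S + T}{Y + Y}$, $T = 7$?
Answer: $69$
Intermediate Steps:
$W{\left(S,Y \right)} = \frac{7 + S}{Y}$ ($W{\left(S,Y \right)} = 2 \frac{S + 7}{Y + Y} = 2 \frac{7 + S}{2 Y} = \frac{7 + S}{Y}$)
$\left(0 - 69\right) W{\left(2,d \right)} = \left(0 - 69\right) \frac{7 + 2}{-9} = - 69 \left(\left(- \frac{1}{9}\right) 9\right) = \left(-69\right) \left(-1\right) = 69$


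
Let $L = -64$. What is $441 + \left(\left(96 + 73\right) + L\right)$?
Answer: $546$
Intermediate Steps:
$441 + \left(\left(96 + 73\right) + L\right) = 441 + \left(\left(96 + 73\right) - 64\right) = 441 + \left(169 - 64\right) = 441 + 105 = 546$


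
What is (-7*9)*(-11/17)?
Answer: 693/17 ≈ 40.765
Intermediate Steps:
(-7*9)*(-11/17) = -(-693)/17 = -63*(-11/17) = 693/17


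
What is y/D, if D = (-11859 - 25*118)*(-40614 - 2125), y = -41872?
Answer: -41872/632921851 ≈ -6.6157e-5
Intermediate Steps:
D = 632921851 (D = (-11859 - 2950)*(-42739) = -14809*(-42739) = 632921851)
y/D = -41872/632921851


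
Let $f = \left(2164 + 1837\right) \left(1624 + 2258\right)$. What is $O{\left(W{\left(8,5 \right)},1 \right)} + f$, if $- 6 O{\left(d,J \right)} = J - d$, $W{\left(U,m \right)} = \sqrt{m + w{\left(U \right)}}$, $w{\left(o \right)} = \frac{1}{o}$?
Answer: $\frac{93191291}{6} + \frac{\sqrt{82}}{24} \approx 1.5532 \cdot 10^{7}$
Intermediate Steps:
$f = 15531882$ ($f = 4001 \cdot 3882 = 15531882$)
$W{\left(U,m \right)} = \sqrt{m + \frac{1}{U}}$
$O{\left(d,J \right)} = - \frac{J}{6} + \frac{d}{6}$ ($O{\left(d,J \right)} = - \frac{J - d}{6} = - \frac{J}{6} + \frac{d}{6}$)
$O{\left(W{\left(8,5 \right)},1 \right)} + f = \left(\left(- \frac{1}{6}\right) 1 + \frac{\sqrt{5 + \frac{1}{8}}}{6}\right) + 15531882 = \left(- \frac{1}{6} + \frac{\sqrt{5 + \frac{1}{8}}}{6}\right) + 15531882 = \left(- \frac{1}{6} + \frac{\sqrt{\frac{41}{8}}}{6}\right) + 15531882 = \left(- \frac{1}{6} + \frac{\frac{1}{4} \sqrt{82}}{6}\right) + 15531882 = \left(- \frac{1}{6} + \frac{\sqrt{82}}{24}\right) + 15531882 = \frac{93191291}{6} + \frac{\sqrt{82}}{24}$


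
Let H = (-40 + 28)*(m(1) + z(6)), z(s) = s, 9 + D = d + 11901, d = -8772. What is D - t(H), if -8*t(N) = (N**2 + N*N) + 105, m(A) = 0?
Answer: 35433/8 ≈ 4429.1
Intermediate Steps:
D = 3120 (D = -9 + (-8772 + 11901) = -9 + 3129 = 3120)
H = -72 (H = (-40 + 28)*(0 + 6) = -12*6 = -72)
t(N) = -105/8 - N**2/4 (t(N) = -((N**2 + N*N) + 105)/8 = -((N**2 + N**2) + 105)/8 = -(2*N**2 + 105)/8 = -(105 + 2*N**2)/8 = -105/8 - N**2/4)
D - t(H) = 3120 - (-105/8 - 1/4*(-72)**2) = 3120 - (-105/8 - 1/4*5184) = 3120 - (-105/8 - 1296) = 3120 - 1*(-10473/8) = 3120 + 10473/8 = 35433/8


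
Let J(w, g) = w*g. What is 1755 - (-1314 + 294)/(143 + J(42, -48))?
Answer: 3286095/1873 ≈ 1754.5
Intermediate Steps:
J(w, g) = g*w
1755 - (-1314 + 294)/(143 + J(42, -48)) = 1755 - (-1314 + 294)/(143 - 48*42) = 1755 - (-1020)/(143 - 2016) = 1755 - (-1020)/(-1873) = 1755 - (-1020)*(-1)/1873 = 1755 - 1*1020/1873 = 1755 - 1020/1873 = 3286095/1873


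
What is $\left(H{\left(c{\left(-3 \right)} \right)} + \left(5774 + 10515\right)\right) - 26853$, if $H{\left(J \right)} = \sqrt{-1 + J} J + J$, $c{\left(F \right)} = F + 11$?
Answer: $-10556 + 8 \sqrt{7} \approx -10535.0$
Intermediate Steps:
$c{\left(F \right)} = 11 + F$
$H{\left(J \right)} = J + J \sqrt{-1 + J}$ ($H{\left(J \right)} = J \sqrt{-1 + J} + J = J + J \sqrt{-1 + J}$)
$\left(H{\left(c{\left(-3 \right)} \right)} + \left(5774 + 10515\right)\right) - 26853 = \left(\left(11 - 3\right) \left(1 + \sqrt{-1 + \left(11 - 3\right)}\right) + \left(5774 + 10515\right)\right) - 26853 = \left(8 \left(1 + \sqrt{-1 + 8}\right) + 16289\right) - 26853 = \left(8 \left(1 + \sqrt{7}\right) + 16289\right) - 26853 = \left(\left(8 + 8 \sqrt{7}\right) + 16289\right) - 26853 = \left(16297 + 8 \sqrt{7}\right) - 26853 = -10556 + 8 \sqrt{7}$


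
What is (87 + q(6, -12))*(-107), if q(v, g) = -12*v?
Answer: -1605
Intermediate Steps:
(87 + q(6, -12))*(-107) = (87 - 12*6)*(-107) = (87 - 72)*(-107) = 15*(-107) = -1605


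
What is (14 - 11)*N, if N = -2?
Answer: -6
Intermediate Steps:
(14 - 11)*N = (14 - 11)*(-2) = 3*(-2) = -6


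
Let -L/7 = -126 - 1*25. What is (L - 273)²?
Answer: 614656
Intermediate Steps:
L = 1057 (L = -7*(-126 - 1*25) = -7*(-126 - 25) = -7*(-151) = 1057)
(L - 273)² = (1057 - 273)² = 784² = 614656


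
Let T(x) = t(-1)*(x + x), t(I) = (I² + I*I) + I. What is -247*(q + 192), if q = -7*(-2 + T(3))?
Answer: -40508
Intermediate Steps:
t(I) = I + 2*I² (t(I) = (I² + I²) + I = 2*I² + I = I + 2*I²)
T(x) = 2*x (T(x) = (-(1 + 2*(-1)))*(x + x) = (-(1 - 2))*(2*x) = (-1*(-1))*(2*x) = 1*(2*x) = 2*x)
q = -28 (q = -7*(-2 + 2*3) = -7*(-2 + 6) = -7*4 = -28)
-247*(q + 192) = -247*(-28 + 192) = -247*164 = -40508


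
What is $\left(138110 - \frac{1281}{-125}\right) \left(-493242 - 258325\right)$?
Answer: $- \frac{12975827553577}{125} \approx -1.0381 \cdot 10^{11}$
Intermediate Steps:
$\left(138110 - \frac{1281}{-125}\right) \left(-493242 - 258325\right) = \left(138110 - - \frac{1281}{125}\right) \left(-751567\right) = \left(138110 + \frac{1281}{125}\right) \left(-751567\right) = \frac{17265031}{125} \left(-751567\right) = - \frac{12975827553577}{125}$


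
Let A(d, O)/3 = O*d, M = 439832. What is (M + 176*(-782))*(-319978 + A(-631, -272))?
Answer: 58904219600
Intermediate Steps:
A(d, O) = 3*O*d (A(d, O) = 3*(O*d) = 3*O*d)
(M + 176*(-782))*(-319978 + A(-631, -272)) = (439832 + 176*(-782))*(-319978 + 3*(-272)*(-631)) = (439832 - 137632)*(-319978 + 514896) = 302200*194918 = 58904219600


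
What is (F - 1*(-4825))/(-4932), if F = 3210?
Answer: -8035/4932 ≈ -1.6292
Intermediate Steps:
(F - 1*(-4825))/(-4932) = (3210 - 1*(-4825))/(-4932) = (3210 + 4825)*(-1/4932) = 8035*(-1/4932) = -8035/4932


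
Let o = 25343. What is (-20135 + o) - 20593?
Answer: -15385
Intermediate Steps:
(-20135 + o) - 20593 = (-20135 + 25343) - 20593 = 5208 - 20593 = -15385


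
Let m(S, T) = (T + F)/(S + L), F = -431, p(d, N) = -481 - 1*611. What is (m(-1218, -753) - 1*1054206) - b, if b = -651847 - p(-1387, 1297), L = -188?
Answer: -7665553/19 ≈ -4.0345e+5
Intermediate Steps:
p(d, N) = -1092 (p(d, N) = -481 - 611 = -1092)
b = -650755 (b = -651847 - 1*(-1092) = -651847 + 1092 = -650755)
m(S, T) = (-431 + T)/(-188 + S) (m(S, T) = (T - 431)/(S - 188) = (-431 + T)/(-188 + S))
(m(-1218, -753) - 1*1054206) - b = ((-431 - 753)/(-188 - 1218) - 1*1054206) - 1*(-650755) = (-1184/(-1406) - 1054206) + 650755 = (-1/1406*(-1184) - 1054206) + 650755 = (16/19 - 1054206) + 650755 = -20029898/19 + 650755 = -7665553/19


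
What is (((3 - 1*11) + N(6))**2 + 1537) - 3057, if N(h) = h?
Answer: -1516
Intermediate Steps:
(((3 - 1*11) + N(6))**2 + 1537) - 3057 = (((3 - 1*11) + 6)**2 + 1537) - 3057 = (((3 - 11) + 6)**2 + 1537) - 3057 = ((-8 + 6)**2 + 1537) - 3057 = ((-2)**2 + 1537) - 3057 = (4 + 1537) - 3057 = 1541 - 3057 = -1516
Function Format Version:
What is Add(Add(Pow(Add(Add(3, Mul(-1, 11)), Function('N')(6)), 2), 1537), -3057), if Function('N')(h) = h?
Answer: -1516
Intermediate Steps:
Add(Add(Pow(Add(Add(3, Mul(-1, 11)), Function('N')(6)), 2), 1537), -3057) = Add(Add(Pow(Add(Add(3, Mul(-1, 11)), 6), 2), 1537), -3057) = Add(Add(Pow(Add(Add(3, -11), 6), 2), 1537), -3057) = Add(Add(Pow(Add(-8, 6), 2), 1537), -3057) = Add(Add(Pow(-2, 2), 1537), -3057) = Add(Add(4, 1537), -3057) = Add(1541, -3057) = -1516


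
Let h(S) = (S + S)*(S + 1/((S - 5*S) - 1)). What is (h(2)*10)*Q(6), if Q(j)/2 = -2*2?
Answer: -5440/9 ≈ -604.44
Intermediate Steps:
Q(j) = -8 (Q(j) = 2*(-2*2) = 2*(-4) = -8)
h(S) = 2*S*(S + 1/(-1 - 4*S)) (h(S) = (2*S)*(S + 1/(-4*S - 1)) = (2*S)*(S + 1/(-1 - 4*S)) = 2*S*(S + 1/(-1 - 4*S)))
(h(2)*10)*Q(6) = ((2*2*(-1 + 2 + 4*2²)/(1 + 4*2))*10)*(-8) = ((2*2*(-1 + 2 + 4*4)/(1 + 8))*10)*(-8) = ((2*2*(-1 + 2 + 16)/9)*10)*(-8) = ((2*2*(⅑)*17)*10)*(-8) = ((68/9)*10)*(-8) = (680/9)*(-8) = -5440/9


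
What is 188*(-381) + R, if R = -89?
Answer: -71717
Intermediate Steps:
188*(-381) + R = 188*(-381) - 89 = -71628 - 89 = -71717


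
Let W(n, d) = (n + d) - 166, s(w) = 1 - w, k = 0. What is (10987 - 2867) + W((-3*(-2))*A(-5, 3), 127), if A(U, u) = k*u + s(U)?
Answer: 8117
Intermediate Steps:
A(U, u) = 1 - U (A(U, u) = 0*u + (1 - U) = 0 + (1 - U) = 1 - U)
W(n, d) = -166 + d + n (W(n, d) = (d + n) - 166 = -166 + d + n)
(10987 - 2867) + W((-3*(-2))*A(-5, 3), 127) = (10987 - 2867) + (-166 + 127 + (-3*(-2))*(1 - 1*(-5))) = 8120 + (-166 + 127 + 6*(1 + 5)) = 8120 + (-166 + 127 + 6*6) = 8120 + (-166 + 127 + 36) = 8120 - 3 = 8117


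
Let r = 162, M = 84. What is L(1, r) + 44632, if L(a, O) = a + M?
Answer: 44717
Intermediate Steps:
L(a, O) = 84 + a (L(a, O) = a + 84 = 84 + a)
L(1, r) + 44632 = (84 + 1) + 44632 = 85 + 44632 = 44717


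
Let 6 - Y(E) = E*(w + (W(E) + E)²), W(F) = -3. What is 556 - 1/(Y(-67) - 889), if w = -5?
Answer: 181857591/327082 ≈ 556.00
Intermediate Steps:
Y(E) = 6 - E*(-5 + (-3 + E)²)
556 - 1/(Y(-67) - 889) = 556 - 1/((6 + 5*(-67) - 1*(-67)*(-3 - 67)²) - 889) = 556 - 1/((6 - 335 - 1*(-67)*(-70)²) - 889) = 556 - 1/((6 - 335 - 1*(-67)*4900) - 889) = 556 - 1/((6 - 335 + 328300) - 889) = 556 - 1/(327971 - 889) = 556 - 1/327082 = 181857591/327082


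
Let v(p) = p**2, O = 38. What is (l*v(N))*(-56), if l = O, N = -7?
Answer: -104272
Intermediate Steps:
l = 38
(l*v(N))*(-56) = (38*(-7)**2)*(-56) = (38*49)*(-56) = 1862*(-56) = -104272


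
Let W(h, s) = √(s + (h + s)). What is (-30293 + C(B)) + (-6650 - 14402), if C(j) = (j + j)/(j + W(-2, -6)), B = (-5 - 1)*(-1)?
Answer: 3*(-17115*√14 + 102686*I)/(√14 - 6*I) ≈ -51344.0 - 0.898*I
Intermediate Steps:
B = 6 (B = -6*(-1) = 6)
W(h, s) = √(h + 2*s)
C(j) = 2*j/(j + I*√14) (C(j) = (j + j)/(j + √(-2 + 2*(-6))) = (2*j)/(j + √(-2 - 12)) = (2*j)/(j + √(-14)) = (2*j)/(j + I*√14) = 2*j/(j + I*√14))
(-30293 + C(B)) + (-6650 - 14402) = (-30293 + 2*6/(6 + I*√14)) + (-6650 - 14402) = (-30293 + 12/(6 + I*√14)) - 21052 = -51345 + 12/(6 + I*√14)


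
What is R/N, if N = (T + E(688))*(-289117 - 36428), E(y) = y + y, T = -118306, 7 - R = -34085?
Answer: 5682/6344329475 ≈ 8.9560e-7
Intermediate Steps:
R = 34092 (R = 7 - 1*(-34085) = 7 + 34085 = 34092)
E(y) = 2*y
N = 38065976850 (N = (-118306 + 2*688)*(-289117 - 36428) = (-118306 + 1376)*(-325545) = -116930*(-325545) = 38065976850)
R/N = 34092/38065976850 = 34092*(1/38065976850) = 5682/6344329475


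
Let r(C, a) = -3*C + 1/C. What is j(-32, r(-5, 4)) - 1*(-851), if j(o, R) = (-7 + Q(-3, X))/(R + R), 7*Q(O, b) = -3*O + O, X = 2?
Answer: 881421/1036 ≈ 850.79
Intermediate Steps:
Q(O, b) = -2*O/7 (Q(O, b) = (-3*O + O)/7 = (-2*O)/7 = -2*O/7)
r(C, a) = 1/C - 3*C
j(o, R) = -43/(14*R) (j(o, R) = (-7 - 2/7*(-3))/(R + R) = (-7 + 6/7)/((2*R)) = -43/(14*R))
j(-32, r(-5, 4)) - 1*(-851) = -43/(14*(1/(-5) - 3*(-5))) - 1*(-851) = -43/(14*(-⅕ + 15)) + 851 = -43/(14*74/5) + 851 = -43/14*5/74 + 851 = -215/1036 + 851 = 881421/1036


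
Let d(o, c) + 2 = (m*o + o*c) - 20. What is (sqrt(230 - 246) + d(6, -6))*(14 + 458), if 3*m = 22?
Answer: -6608 + 1888*I ≈ -6608.0 + 1888.0*I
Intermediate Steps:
m = 22/3 (m = (1/3)*22 = 22/3 ≈ 7.3333)
d(o, c) = -22 + 22*o/3 + c*o (d(o, c) = -2 + ((22*o/3 + o*c) - 20) = -2 + ((22*o/3 + c*o) - 20) = -2 + (-20 + 22*o/3 + c*o) = -22 + 22*o/3 + c*o)
(sqrt(230 - 246) + d(6, -6))*(14 + 458) = (sqrt(230 - 246) + (-22 + (22/3)*6 - 6*6))*(14 + 458) = (sqrt(-16) + (-22 + 44 - 36))*472 = (4*I - 14)*472 = (-14 + 4*I)*472 = -6608 + 1888*I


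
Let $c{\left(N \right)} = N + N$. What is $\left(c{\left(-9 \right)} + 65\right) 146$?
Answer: $6862$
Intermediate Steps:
$c{\left(N \right)} = 2 N$
$\left(c{\left(-9 \right)} + 65\right) 146 = \left(2 \left(-9\right) + 65\right) 146 = \left(-18 + 65\right) 146 = 47 \cdot 146 = 6862$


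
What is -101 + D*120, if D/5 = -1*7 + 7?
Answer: -101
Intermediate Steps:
D = 0 (D = 5*(-1*7 + 7) = 5*(-7 + 7) = 5*0 = 0)
-101 + D*120 = -101 + 0*120 = -101 + 0 = -101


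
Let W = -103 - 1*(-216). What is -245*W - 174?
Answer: -27859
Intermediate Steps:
W = 113 (W = -103 + 216 = 113)
-245*W - 174 = -245*113 - 174 = -27685 - 174 = -27859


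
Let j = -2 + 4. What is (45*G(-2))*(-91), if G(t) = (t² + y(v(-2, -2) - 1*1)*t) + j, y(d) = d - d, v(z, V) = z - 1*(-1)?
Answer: -24570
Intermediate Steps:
v(z, V) = 1 + z (v(z, V) = z + 1 = 1 + z)
y(d) = 0
j = 2
G(t) = 2 + t² (G(t) = (t² + 0*t) + 2 = (t² + 0) + 2 = t² + 2 = 2 + t²)
(45*G(-2))*(-91) = (45*(2 + (-2)²))*(-91) = (45*(2 + 4))*(-91) = (45*6)*(-91) = 270*(-91) = -24570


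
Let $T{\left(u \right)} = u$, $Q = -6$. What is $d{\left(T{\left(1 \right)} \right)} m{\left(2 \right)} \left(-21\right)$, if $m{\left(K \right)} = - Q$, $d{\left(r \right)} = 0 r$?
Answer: $0$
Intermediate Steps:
$d{\left(r \right)} = 0$
$m{\left(K \right)} = 6$ ($m{\left(K \right)} = \left(-1\right) \left(-6\right) = 6$)
$d{\left(T{\left(1 \right)} \right)} m{\left(2 \right)} \left(-21\right) = 0 \cdot 6 \left(-21\right) = 0 \left(-21\right) = 0$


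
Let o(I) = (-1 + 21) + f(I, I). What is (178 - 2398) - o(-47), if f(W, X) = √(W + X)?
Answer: -2240 - I*√94 ≈ -2240.0 - 9.6954*I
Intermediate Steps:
o(I) = 20 + √2*√I (o(I) = (-1 + 21) + √(I + I) = 20 + √(2*I) = 20 + √2*√I)
(178 - 2398) - o(-47) = (178 - 2398) - (20 + √2*√(-47)) = -2220 - (20 + √2*(I*√47)) = -2220 - (20 + I*√94) = -2220 + (-20 - I*√94) = -2240 - I*√94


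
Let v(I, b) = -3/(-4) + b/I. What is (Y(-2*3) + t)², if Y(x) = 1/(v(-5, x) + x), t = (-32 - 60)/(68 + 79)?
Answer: 11999296/15752961 ≈ 0.76172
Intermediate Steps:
t = -92/147 ≈ -0.62585
v(I, b) = ¾ + b/I (v(I, b) = -3*(-¼) + b/I = ¾ + b/I)
Y(x) = 1/(¾ + 4*x/5) (Y(x) = 1/((¾ + x/(-5)) + x) = 1/((¾ + x*(-⅕)) + x) = 1/((¾ - x/5) + x) = 1/(¾ + 4*x/5))
(Y(-2*3) + t)² = (20/(15 + 16*(-2*3)) - 92/147)² = (20/(15 + 16*(-6)) - 92/147)² = (20/(15 - 96) - 92/147)² = (20/(-81) - 92/147)² = (20*(-1/81) - 92/147)² = (-20/81 - 92/147)² = (-3464/3969)² = 11999296/15752961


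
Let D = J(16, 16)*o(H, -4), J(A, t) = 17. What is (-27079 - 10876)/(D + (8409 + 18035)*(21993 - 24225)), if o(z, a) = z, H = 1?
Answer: 37955/59022991 ≈ 0.00064305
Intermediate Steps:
D = 17 (D = 17*1 = 17)
(-27079 - 10876)/(D + (8409 + 18035)*(21993 - 24225)) = (-27079 - 10876)/(17 + (8409 + 18035)*(21993 - 24225)) = -37955/(17 + 26444*(-2232)) = -37955/(17 - 59023008) = -37955/(-59022991) = -37955*(-1/59022991) = 37955/59022991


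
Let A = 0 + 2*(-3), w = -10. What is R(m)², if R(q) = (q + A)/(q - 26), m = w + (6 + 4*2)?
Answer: 1/121 ≈ 0.0082645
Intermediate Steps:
A = -6 (A = 0 - 6 = -6)
m = 4 (m = -10 + (6 + 4*2) = -10 + (6 + 8) = -10 + 14 = 4)
R(q) = (-6 + q)/(-26 + q) (R(q) = (q - 6)/(q - 26) = (-6 + q)/(-26 + q))
R(m)² = ((-6 + 4)/(-26 + 4))² = (-2/(-22))² = (-1/22*(-2))² = (1/11)² = 1/121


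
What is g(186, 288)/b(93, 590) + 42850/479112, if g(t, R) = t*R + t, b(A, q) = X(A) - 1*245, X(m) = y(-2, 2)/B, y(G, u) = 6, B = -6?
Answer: -2145303779/9821796 ≈ -218.42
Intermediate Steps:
X(m) = -1 (X(m) = 6/(-6) = 6*(-1/6) = -1)
b(A, q) = -246 (b(A, q) = -1 - 1*245 = -1 - 245 = -246)
g(t, R) = t + R*t (g(t, R) = R*t + t = t + R*t)
g(186, 288)/b(93, 590) + 42850/479112 = (186*(1 + 288))/(-246) + 42850/479112 = (186*289)*(-1/246) + 42850*(1/479112) = 53754*(-1/246) + 21425/239556 = -8959/41 + 21425/239556 = -2145303779/9821796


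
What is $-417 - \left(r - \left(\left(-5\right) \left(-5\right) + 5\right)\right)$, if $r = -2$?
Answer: $-385$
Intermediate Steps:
$-417 - \left(r - \left(\left(-5\right) \left(-5\right) + 5\right)\right) = -417 - \left(-2 - \left(\left(-5\right) \left(-5\right) + 5\right)\right) = -417 - \left(-2 - \left(25 + 5\right)\right) = -417 - \left(-2 - 30\right) = -417 - -32 = -417 + 32 = -385$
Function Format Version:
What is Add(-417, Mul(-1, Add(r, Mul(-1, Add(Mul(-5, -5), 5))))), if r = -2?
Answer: -385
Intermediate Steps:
Add(-417, Mul(-1, Add(r, Mul(-1, Add(Mul(-5, -5), 5))))) = Add(-417, Mul(-1, Add(-2, Mul(-1, Add(Mul(-5, -5), 5))))) = Add(-417, Mul(-1, Add(-2, Mul(-1, Add(25, 5))))) = Add(-417, Mul(-1, Add(-2, Mul(-1, 30)))) = Add(-417, Mul(-1, Add(-2, -30))) = Add(-417, Mul(-1, -32)) = Add(-417, 32) = -385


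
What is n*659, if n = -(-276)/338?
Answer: 90942/169 ≈ 538.12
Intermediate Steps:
n = 138/169 (n = -(-276)/338 = -1*(-138/169) = 138/169 ≈ 0.81657)
n*659 = (138/169)*659 = 90942/169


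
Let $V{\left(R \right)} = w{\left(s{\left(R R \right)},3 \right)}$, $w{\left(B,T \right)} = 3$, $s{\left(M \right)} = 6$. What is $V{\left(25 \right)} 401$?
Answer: $1203$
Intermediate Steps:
$V{\left(R \right)} = 3$
$V{\left(25 \right)} 401 = 3 \cdot 401 = 1203$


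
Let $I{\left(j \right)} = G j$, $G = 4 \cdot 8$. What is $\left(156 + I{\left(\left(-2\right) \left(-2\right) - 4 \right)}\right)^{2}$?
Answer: $24336$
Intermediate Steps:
$G = 32$
$I{\left(j \right)} = 32 j$
$\left(156 + I{\left(\left(-2\right) \left(-2\right) - 4 \right)}\right)^{2} = \left(156 + 32 \left(\left(-2\right) \left(-2\right) - 4\right)\right)^{2} = \left(156 + 32 \left(4 - 4\right)\right)^{2} = \left(156 + 32 \cdot 0\right)^{2} = \left(156 + 0\right)^{2} = 156^{2} = 24336$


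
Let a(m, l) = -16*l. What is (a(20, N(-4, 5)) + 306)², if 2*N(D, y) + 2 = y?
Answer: 79524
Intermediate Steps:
N(D, y) = -1 + y/2
(a(20, N(-4, 5)) + 306)² = (-16*(-1 + (½)*5) + 306)² = (-16*(-1 + 5/2) + 306)² = (-16*3/2 + 306)² = (-24 + 306)² = 282² = 79524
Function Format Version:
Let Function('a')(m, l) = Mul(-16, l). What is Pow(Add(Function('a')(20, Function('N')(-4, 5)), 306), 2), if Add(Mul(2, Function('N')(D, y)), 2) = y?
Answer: 79524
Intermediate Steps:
Function('N')(D, y) = Add(-1, Mul(Rational(1, 2), y))
Pow(Add(Function('a')(20, Function('N')(-4, 5)), 306), 2) = Pow(Add(Mul(-16, Add(-1, Mul(Rational(1, 2), 5))), 306), 2) = Pow(Add(Mul(-16, Add(-1, Rational(5, 2))), 306), 2) = Pow(Add(Mul(-16, Rational(3, 2)), 306), 2) = Pow(Add(-24, 306), 2) = Pow(282, 2) = 79524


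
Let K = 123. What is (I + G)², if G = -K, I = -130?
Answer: 64009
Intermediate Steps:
G = -123 (G = -1*123 = -123)
(I + G)² = (-130 - 123)² = (-253)² = 64009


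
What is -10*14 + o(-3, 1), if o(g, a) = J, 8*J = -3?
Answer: -1123/8 ≈ -140.38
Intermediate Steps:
J = -3/8 (J = (⅛)*(-3) = -3/8 ≈ -0.37500)
o(g, a) = -3/8
-10*14 + o(-3, 1) = -10*14 - 3/8 = -140 - 3/8 = -1123/8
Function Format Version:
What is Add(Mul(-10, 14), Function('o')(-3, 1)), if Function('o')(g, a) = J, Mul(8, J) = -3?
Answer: Rational(-1123, 8) ≈ -140.38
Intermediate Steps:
J = Rational(-3, 8) (J = Mul(Rational(1, 8), -3) = Rational(-3, 8) ≈ -0.37500)
Function('o')(g, a) = Rational(-3, 8)
Add(Mul(-10, 14), Function('o')(-3, 1)) = Add(Mul(-10, 14), Rational(-3, 8)) = Add(-140, Rational(-3, 8)) = Rational(-1123, 8)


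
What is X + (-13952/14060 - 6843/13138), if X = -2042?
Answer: -94369581429/46180070 ≈ -2043.5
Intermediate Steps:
X + (-13952/14060 - 6843/13138) = -2042 + (-13952/14060 - 6843/13138) = -2042 + (-13952*1/14060 - 6843*1/13138) = -2042 + (-3488/3515 - 6843/13138) = -2042 - 69878489/46180070 = -94369581429/46180070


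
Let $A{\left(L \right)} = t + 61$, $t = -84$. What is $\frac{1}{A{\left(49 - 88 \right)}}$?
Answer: $- \frac{1}{23} \approx -0.043478$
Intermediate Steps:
$A{\left(L \right)} = -23$ ($A{\left(L \right)} = -84 + 61 = -23$)
$\frac{1}{A{\left(49 - 88 \right)}} = \frac{1}{-23} = - \frac{1}{23}$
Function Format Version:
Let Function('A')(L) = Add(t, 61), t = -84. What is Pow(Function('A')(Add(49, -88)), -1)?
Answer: Rational(-1, 23) ≈ -0.043478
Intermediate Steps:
Function('A')(L) = -23 (Function('A')(L) = Add(-84, 61) = -23)
Pow(Function('A')(Add(49, -88)), -1) = Pow(-23, -1) = Rational(-1, 23)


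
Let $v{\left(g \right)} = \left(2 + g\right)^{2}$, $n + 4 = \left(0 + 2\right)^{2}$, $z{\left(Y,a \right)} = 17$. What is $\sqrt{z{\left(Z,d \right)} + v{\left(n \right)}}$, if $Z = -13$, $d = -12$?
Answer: $\sqrt{21} \approx 4.5826$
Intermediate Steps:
$n = 0$ ($n = -4 + \left(0 + 2\right)^{2} = -4 + 2^{2} = -4 + 4 = 0$)
$\sqrt{z{\left(Z,d \right)} + v{\left(n \right)}} = \sqrt{17 + \left(2 + 0\right)^{2}} = \sqrt{17 + 2^{2}} = \sqrt{17 + 4} = \sqrt{21}$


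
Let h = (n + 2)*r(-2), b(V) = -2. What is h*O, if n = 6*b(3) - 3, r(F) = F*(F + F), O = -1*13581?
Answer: 1412424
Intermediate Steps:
O = -13581
r(F) = 2*F² (r(F) = F*(2*F) = 2*F²)
n = -15 (n = 6*(-2) - 3 = -12 - 3 = -15)
h = -104 (h = (-15 + 2)*(2*(-2)²) = -26*4 = -13*8 = -104)
h*O = -104*(-13581) = 1412424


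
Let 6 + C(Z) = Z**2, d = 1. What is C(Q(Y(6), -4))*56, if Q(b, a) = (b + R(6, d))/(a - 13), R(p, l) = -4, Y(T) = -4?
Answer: -93520/289 ≈ -323.60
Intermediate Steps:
Q(b, a) = (-4 + b)/(-13 + a) (Q(b, a) = (b - 4)/(a - 13) = (-4 + b)/(-13 + a))
C(Z) = -6 + Z**2
C(Q(Y(6), -4))*56 = (-6 + ((-4 - 4)/(-13 - 4))**2)*56 = (-6 + (-8/(-17))**2)*56 = (-6 + (-1/17*(-8))**2)*56 = (-6 + (8/17)**2)*56 = (-6 + 64/289)*56 = -1670/289*56 = -93520/289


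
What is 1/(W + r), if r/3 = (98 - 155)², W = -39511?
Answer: -1/29764 ≈ -3.3598e-5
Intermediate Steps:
r = 9747 (r = 3*(98 - 155)² = 3*(-57)² = 3*3249 = 9747)
1/(W + r) = 1/(-39511 + 9747) = 1/(-29764) = -1/29764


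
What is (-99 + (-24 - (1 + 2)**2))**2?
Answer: 17424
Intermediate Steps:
(-99 + (-24 - (1 + 2)**2))**2 = (-99 + (-24 - 1*3**2))**2 = (-99 + (-24 - 1*9))**2 = (-99 + (-24 - 9))**2 = (-99 - 33)**2 = (-132)**2 = 17424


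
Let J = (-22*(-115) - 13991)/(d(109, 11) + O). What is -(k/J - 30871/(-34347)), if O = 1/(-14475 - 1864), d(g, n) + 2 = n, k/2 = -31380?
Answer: -322764528670009/6431863149813 ≈ -50.182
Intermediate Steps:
k = -62760 (k = 2*(-31380) = -62760)
d(g, n) = -2 + n
O = -1/16339 (O = 1/(-16339) = -1/16339 ≈ -6.1203e-5)
J = -187261279/147050 (J = (-22*(-115) - 13991)/((-2 + 11) - 1/16339) = (2530 - 13991)/(9 - 1/16339) = -11461/147050/16339 = -11461*16339/147050 = -187261279/147050 ≈ -1273.5)
-(k/J - 30871/(-34347)) = -(-62760/(-187261279/147050) - 30871/(-34347)) = -(-62760*(-147050/187261279) - 30871*(-1/34347)) = -(9228858000/187261279 + 30871/34347) = -1*322764528670009/6431863149813 = -322764528670009/6431863149813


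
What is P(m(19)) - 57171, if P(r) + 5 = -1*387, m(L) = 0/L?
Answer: -57563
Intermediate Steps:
m(L) = 0
P(r) = -392 (P(r) = -5 - 1*387 = -5 - 387 = -392)
P(m(19)) - 57171 = -392 - 57171 = -57563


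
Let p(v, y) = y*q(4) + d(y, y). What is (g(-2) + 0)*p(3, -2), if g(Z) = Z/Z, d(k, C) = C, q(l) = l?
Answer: -10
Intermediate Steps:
p(v, y) = 5*y (p(v, y) = y*4 + y = 4*y + y = 5*y)
g(Z) = 1
(g(-2) + 0)*p(3, -2) = (1 + 0)*(5*(-2)) = 1*(-10) = -10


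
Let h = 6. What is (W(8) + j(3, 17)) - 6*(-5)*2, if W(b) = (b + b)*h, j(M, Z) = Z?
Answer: 173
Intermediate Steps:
W(b) = 12*b (W(b) = (b + b)*6 = (2*b)*6 = 12*b)
(W(8) + j(3, 17)) - 6*(-5)*2 = (12*8 + 17) - 6*(-5)*2 = (96 + 17) + 30*2 = 113 + 60 = 173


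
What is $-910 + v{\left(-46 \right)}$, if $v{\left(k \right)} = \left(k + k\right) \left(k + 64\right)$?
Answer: $-2566$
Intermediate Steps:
$v{\left(k \right)} = 2 k \left(64 + k\right)$
$-910 + v{\left(-46 \right)} = -910 + 2 \left(-46\right) \left(64 - 46\right) = -910 + 2 \left(-46\right) 18 = -910 - 1656 = -2566$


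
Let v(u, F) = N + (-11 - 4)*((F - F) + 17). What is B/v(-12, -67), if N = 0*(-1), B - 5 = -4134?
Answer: 4129/255 ≈ 16.192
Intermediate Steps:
B = -4129 (B = 5 - 4134 = -4129)
N = 0
v(u, F) = -255 (v(u, F) = 0 + (-11 - 4)*((F - F) + 17) = 0 - 15*(0 + 17) = 0 - 15*17 = 0 - 255 = -255)
B/v(-12, -67) = -4129/(-255) = -4129*(-1/255) = 4129/255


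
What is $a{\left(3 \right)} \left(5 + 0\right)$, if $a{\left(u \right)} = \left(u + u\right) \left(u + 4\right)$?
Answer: $210$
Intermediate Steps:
$a{\left(u \right)} = 2 u \left(4 + u\right)$
$a{\left(3 \right)} \left(5 + 0\right) = 2 \cdot 3 \left(4 + 3\right) \left(5 + 0\right) = 2 \cdot 3 \cdot 7 \cdot 5 = 42 \cdot 5 = 210$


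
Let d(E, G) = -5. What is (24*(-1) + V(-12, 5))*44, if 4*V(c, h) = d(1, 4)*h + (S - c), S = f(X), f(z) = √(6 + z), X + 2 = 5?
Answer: -1166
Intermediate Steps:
X = 3 (X = -2 + 5 = 3)
S = 3 (S = √(6 + 3) = √9 = 3)
V(c, h) = ¾ - 5*h/4 - c/4 (V(c, h) = (-5*h + (3 - c))/4 = (3 - c - 5*h)/4 = ¾ - 5*h/4 - c/4)
(24*(-1) + V(-12, 5))*44 = (24*(-1) + (¾ - 5/4*5 - ¼*(-12)))*44 = (-24 + (¾ - 25/4 + 3))*44 = (-24 - 5/2)*44 = -53/2*44 = -1166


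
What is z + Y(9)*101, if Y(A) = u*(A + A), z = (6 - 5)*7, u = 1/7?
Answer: 1867/7 ≈ 266.71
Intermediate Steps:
u = ⅐ ≈ 0.14286
z = 7 (z = 1*7 = 7)
Y(A) = 2*A/7 (Y(A) = (A + A)/7 = (2*A)/7 = 2*A/7)
z + Y(9)*101 = 7 + ((2/7)*9)*101 = 7 + (18/7)*101 = 7 + 1818/7 = 1867/7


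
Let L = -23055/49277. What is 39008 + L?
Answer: 1922174161/49277 ≈ 39008.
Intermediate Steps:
L = -23055/49277 (L = -23055*1/49277 = -23055/49277 ≈ -0.46787)
39008 + L = 39008 - 23055/49277 = 1922174161/49277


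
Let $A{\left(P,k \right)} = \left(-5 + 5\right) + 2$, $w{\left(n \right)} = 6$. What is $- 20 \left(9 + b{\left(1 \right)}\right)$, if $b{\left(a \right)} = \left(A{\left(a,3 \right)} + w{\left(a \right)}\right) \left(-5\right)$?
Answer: $620$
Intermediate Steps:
$A{\left(P,k \right)} = 2$ ($A{\left(P,k \right)} = 0 + 2 = 2$)
$b{\left(a \right)} = -40$ ($b{\left(a \right)} = \left(2 + 6\right) \left(-5\right) = 8 \left(-5\right) = -40$)
$- 20 \left(9 + b{\left(1 \right)}\right) = - 20 \left(9 - 40\right) = \left(-20\right) \left(-31\right) = 620$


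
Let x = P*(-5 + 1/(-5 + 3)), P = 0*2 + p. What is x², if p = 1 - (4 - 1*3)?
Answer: 0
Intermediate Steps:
p = 0 (p = 1 - (4 - 3) = 1 - 1*1 = 1 - 1 = 0)
P = 0 (P = 0*2 + 0 = 0 + 0 = 0)
x = 0 (x = 0*(-5 + 1/(-5 + 3)) = 0*(-5 + 1/(-2)) = 0*(-5 - ½) = 0*(-11/2) = 0)
x² = 0² = 0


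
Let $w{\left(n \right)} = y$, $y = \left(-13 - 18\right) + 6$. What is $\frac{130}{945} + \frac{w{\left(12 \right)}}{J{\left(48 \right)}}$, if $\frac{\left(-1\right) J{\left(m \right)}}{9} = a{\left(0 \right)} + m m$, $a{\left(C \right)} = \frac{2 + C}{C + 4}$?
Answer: $\frac{120884}{871101} \approx 0.13877$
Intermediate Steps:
$a{\left(C \right)} = \frac{2 + C}{4 + C}$
$J{\left(m \right)} = - \frac{9}{2} - 9 m^{2}$ ($J{\left(m \right)} = - 9 \left(\frac{2 + 0}{4 + 0} + m m\right) = - 9 \left(\frac{1}{4} \cdot 2 + m^{2}\right) = - 9 \left(\frac{1}{2} + m^{2}\right) = - \frac{9}{2} - 9 m^{2}$)
$y = -25$ ($y = -31 + 6 = -25$)
$w{\left(n \right)} = -25$
$\frac{130}{945} + \frac{w{\left(12 \right)}}{J{\left(48 \right)}} = \frac{130}{945} - \frac{25}{- \frac{9}{2} - 9 \cdot 48^{2}} = 130 \cdot \frac{1}{945} - \frac{25}{- \frac{9}{2} - 20736} = \frac{26}{189} - \frac{25}{- \frac{9}{2} - 20736} = \frac{26}{189} - \frac{25}{- \frac{41481}{2}} = \frac{26}{189} - - \frac{50}{41481} = \frac{26}{189} + \frac{50}{41481} = \frac{120884}{871101}$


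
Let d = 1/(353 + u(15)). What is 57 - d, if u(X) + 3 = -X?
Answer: 19094/335 ≈ 56.997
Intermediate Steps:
u(X) = -3 - X
d = 1/335 (d = 1/(353 + (-3 - 1*15)) = 1/(353 + (-3 - 15)) = 1/(353 - 18) = 1/335 ≈ 0.0029851)
57 - d = 57 - 1*1/335 = 57 - 1/335 = 19094/335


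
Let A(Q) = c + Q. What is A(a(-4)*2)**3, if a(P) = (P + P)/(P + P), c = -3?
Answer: -1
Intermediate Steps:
a(P) = 1 (a(P) = (2*P)/((2*P)) = (2*P)*(1/(2*P)) = 1)
A(Q) = -3 + Q
A(a(-4)*2)**3 = (-3 + 1*2)**3 = (-3 + 2)**3 = (-1)**3 = -1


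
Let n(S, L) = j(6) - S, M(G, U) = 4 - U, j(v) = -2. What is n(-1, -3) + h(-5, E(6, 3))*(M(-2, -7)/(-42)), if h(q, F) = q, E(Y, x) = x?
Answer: 13/42 ≈ 0.30952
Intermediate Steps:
n(S, L) = -2 - S
n(-1, -3) + h(-5, E(6, 3))*(M(-2, -7)/(-42)) = (-2 - 1*(-1)) - 5*(4 - 1*(-7))/(-42) = (-2 + 1) - 5*(4 + 7)*(-1)/42 = -1 - 55*(-1)/42 = -1 - 5*(-11/42) = -1 + 55/42 = 13/42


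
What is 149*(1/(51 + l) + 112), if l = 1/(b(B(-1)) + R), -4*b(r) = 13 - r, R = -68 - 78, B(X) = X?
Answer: 254486487/15247 ≈ 16691.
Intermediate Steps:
R = -146
b(r) = -13/4 + r/4 (b(r) = -(13 - r)/4 = -13/4 + r/4)
l = -2/299 (l = 1/((-13/4 + (1/4)*(-1)) - 146) = 1/((-13/4 - 1/4) - 146) = 1/(-7/2 - 146) = 1/(-299/2) = -2/299 ≈ -0.0066890)
149*(1/(51 + l) + 112) = 149*(1/(51 - 2/299) + 112) = 149*(1/(15247/299) + 112) = 149*(299/15247 + 112) = 149*(1707963/15247) = 254486487/15247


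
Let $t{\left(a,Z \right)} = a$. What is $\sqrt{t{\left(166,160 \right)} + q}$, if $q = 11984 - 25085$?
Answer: $i \sqrt{12935} \approx 113.73 i$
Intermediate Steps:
$q = -13101$ ($q = 11984 - 25085 = -13101$)
$\sqrt{t{\left(166,160 \right)} + q} = \sqrt{166 - 13101} = \sqrt{-12935} = i \sqrt{12935}$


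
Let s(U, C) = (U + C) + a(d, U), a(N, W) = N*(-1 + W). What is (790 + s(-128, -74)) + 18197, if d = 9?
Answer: 17624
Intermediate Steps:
s(U, C) = -9 + C + 10*U (s(U, C) = (U + C) + 9*(-1 + U) = (C + U) + (-9 + 9*U) = -9 + C + 10*U)
(790 + s(-128, -74)) + 18197 = (790 + (-9 - 74 + 10*(-128))) + 18197 = (790 + (-9 - 74 - 1280)) + 18197 = (790 - 1363) + 18197 = -573 + 18197 = 17624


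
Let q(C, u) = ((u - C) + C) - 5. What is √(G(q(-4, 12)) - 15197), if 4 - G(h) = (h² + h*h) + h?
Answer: I*√15298 ≈ 123.69*I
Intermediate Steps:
q(C, u) = -5 + u (q(C, u) = u - 5 = -5 + u)
G(h) = 4 - h - 2*h² (G(h) = 4 - ((h² + h*h) + h) = 4 - ((h² + h²) + h) = 4 - (2*h² + h) = 4 - (h + 2*h²) = 4 + (-h - 2*h²) = 4 - h - 2*h²)
√(G(q(-4, 12)) - 15197) = √((4 - (-5 + 12) - 2*(-5 + 12)²) - 15197) = √((4 - 1*7 - 2*7²) - 15197) = √((4 - 7 - 2*49) - 15197) = √((4 - 7 - 98) - 15197) = √(-101 - 15197) = √(-15298) = I*√15298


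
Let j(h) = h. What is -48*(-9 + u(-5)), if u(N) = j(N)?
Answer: 672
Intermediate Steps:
u(N) = N
-48*(-9 + u(-5)) = -48*(-9 - 5) = -48*(-14) = 672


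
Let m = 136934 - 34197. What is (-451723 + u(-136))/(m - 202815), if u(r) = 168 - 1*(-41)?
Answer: 225757/50039 ≈ 4.5116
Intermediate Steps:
u(r) = 209 (u(r) = 168 + 41 = 209)
m = 102737
(-451723 + u(-136))/(m - 202815) = (-451723 + 209)/(102737 - 202815) = -451514/(-100078) = -451514*(-1/100078) = 225757/50039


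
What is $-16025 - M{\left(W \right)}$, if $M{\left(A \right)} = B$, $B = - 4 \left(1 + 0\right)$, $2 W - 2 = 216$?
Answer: $-16021$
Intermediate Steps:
$W = 109$ ($W = 1 + \frac{1}{2} \cdot 216 = 1 + 108 = 109$)
$B = -4$ ($B = \left(-4\right) 1 = -4$)
$M{\left(A \right)} = -4$
$-16025 - M{\left(W \right)} = -16025 - -4 = -16025 + 4 = -16021$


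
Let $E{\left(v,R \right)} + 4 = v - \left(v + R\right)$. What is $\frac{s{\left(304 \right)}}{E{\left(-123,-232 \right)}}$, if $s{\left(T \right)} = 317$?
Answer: $\frac{317}{228} \approx 1.3904$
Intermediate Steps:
$E{\left(v,R \right)} = -4 - R$ ($E{\left(v,R \right)} = -4 + \left(v - \left(v + R\right)\right) = -4 + \left(v - \left(R + v\right)\right) = -4 - R$)
$\frac{s{\left(304 \right)}}{E{\left(-123,-232 \right)}} = \frac{317}{-4 - -232} = \frac{317}{-4 + 232} = \frac{317}{228}$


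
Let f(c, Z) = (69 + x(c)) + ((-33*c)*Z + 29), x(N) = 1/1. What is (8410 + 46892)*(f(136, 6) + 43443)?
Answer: 918787428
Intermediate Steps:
x(N) = 1
f(c, Z) = 99 - 33*Z*c (f(c, Z) = (69 + 1) + ((-33*c)*Z + 29) = 70 + (-33*Z*c + 29) = 70 + (29 - 33*Z*c) = 99 - 33*Z*c)
(8410 + 46892)*(f(136, 6) + 43443) = (8410 + 46892)*((99 - 33*6*136) + 43443) = 55302*((99 - 26928) + 43443) = 55302*(-26829 + 43443) = 55302*16614 = 918787428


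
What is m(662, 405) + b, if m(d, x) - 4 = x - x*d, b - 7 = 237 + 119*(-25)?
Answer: -270432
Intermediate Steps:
b = -2731 (b = 7 + (237 + 119*(-25)) = 7 + (237 - 2975) = 7 - 2738 = -2731)
m(d, x) = 4 + x - d*x (m(d, x) = 4 + (x - x*d) = 4 + (x - d*x) = 4 + x - d*x)
m(662, 405) + b = (4 + 405 - 1*662*405) - 2731 = (4 + 405 - 268110) - 2731 = -267701 - 2731 = -270432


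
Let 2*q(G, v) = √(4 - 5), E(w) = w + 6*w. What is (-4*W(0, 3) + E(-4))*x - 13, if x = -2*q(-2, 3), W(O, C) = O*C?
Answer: -13 + 28*I ≈ -13.0 + 28.0*I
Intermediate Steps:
E(w) = 7*w
W(O, C) = C*O
q(G, v) = I/2 (q(G, v) = √(4 - 5)/2 = √(-1)/2 = I/2)
x = -I ≈ -1.0*I
(-4*W(0, 3) + E(-4))*x - 13 = (-12*0 + 7*(-4))*(-I) - 13 = (-4*0 - 28)*(-I) - 13 = (0 - 28)*(-I) - 13 = -(-28)*I - 13 = 28*I - 13 = -13 + 28*I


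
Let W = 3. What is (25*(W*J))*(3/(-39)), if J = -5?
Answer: 375/13 ≈ 28.846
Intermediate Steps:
(25*(W*J))*(3/(-39)) = (25*(3*(-5)))*(3/(-39)) = (25*(-15))*(3*(-1/39)) = -375*(-1/13) = 375/13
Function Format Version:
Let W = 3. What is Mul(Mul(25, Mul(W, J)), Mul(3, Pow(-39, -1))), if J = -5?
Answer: Rational(375, 13) ≈ 28.846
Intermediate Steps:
Mul(Mul(25, Mul(W, J)), Mul(3, Pow(-39, -1))) = Mul(Mul(25, Mul(3, -5)), Mul(3, Pow(-39, -1))) = Mul(Mul(25, -15), Mul(3, Rational(-1, 39))) = Mul(-375, Rational(-1, 13)) = Rational(375, 13)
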